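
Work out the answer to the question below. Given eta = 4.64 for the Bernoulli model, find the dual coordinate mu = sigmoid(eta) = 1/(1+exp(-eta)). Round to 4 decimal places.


Dual coordinate (expectation parameter) for Bernoulli:
mu = 1/(1+exp(-eta)).
eta = 4.64.
exp(-eta) = exp(-4.64) = 0.009658.
mu = 1/(1+0.009658) = 0.9904

0.9904


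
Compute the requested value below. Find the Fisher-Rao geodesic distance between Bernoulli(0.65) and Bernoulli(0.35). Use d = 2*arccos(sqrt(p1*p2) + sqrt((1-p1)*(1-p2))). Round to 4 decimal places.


Geodesic distance on Bernoulli manifold:
d(p1,p2) = 2*arccos(sqrt(p1*p2) + sqrt((1-p1)*(1-p2))).
sqrt(p1*p2) = sqrt(0.65*0.35) = 0.47697.
sqrt((1-p1)*(1-p2)) = sqrt(0.35*0.65) = 0.47697.
arg = 0.47697 + 0.47697 = 0.953939.
d = 2*arccos(0.953939) = 0.6094

0.6094


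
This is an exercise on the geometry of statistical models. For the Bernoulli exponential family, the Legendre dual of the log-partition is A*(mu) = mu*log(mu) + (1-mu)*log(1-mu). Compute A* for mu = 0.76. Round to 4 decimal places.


Legendre transform for Bernoulli:
A*(mu) = mu*log(mu) + (1-mu)*log(1-mu).
mu = 0.76, 1-mu = 0.24.
mu*log(mu) = 0.76*log(0.76) = -0.208572.
(1-mu)*log(1-mu) = 0.24*log(0.24) = -0.342508.
A* = -0.208572 + -0.342508 = -0.5511

-0.5511


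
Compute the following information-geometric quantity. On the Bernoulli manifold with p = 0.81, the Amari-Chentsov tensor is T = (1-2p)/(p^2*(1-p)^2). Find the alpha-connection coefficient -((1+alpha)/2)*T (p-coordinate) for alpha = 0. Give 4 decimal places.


Skewness (Amari-Chentsov) tensor: T = (1-2p)/(p^2*(1-p)^2).
p = 0.81, 1-2p = -0.62, p^2 = 0.6561, (1-p)^2 = 0.0361.
T = -0.62/(0.6561 * 0.0361) = -26.176673.
In the p-coordinate, Gamma^(alpha) = Gamma^(0) - (alpha/2)*T with Gamma^(0) = (1/2)*g'(p) = -T/2,
so Gamma^(alpha) = -((1+alpha)/2)*T.
alpha = 0, -(1+alpha)/2 = -0.5.
Gamma = -0.5 * -26.176673 = 13.0883

13.0883


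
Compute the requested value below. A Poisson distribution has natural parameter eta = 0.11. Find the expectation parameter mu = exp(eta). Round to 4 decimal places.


Expectation parameter for Poisson exponential family:
mu = exp(eta).
eta = 0.11.
mu = exp(0.11) = 1.1163

1.1163


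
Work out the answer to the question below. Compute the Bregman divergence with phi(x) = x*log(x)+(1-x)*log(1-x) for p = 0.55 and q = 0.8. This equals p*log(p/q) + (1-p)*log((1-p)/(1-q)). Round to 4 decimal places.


Bregman divergence with negative entropy generator:
D = p*log(p/q) + (1-p)*log((1-p)/(1-q)).
p = 0.55, q = 0.8.
p*log(p/q) = 0.55*log(0.55/0.8) = -0.206081.
(1-p)*log((1-p)/(1-q)) = 0.45*log(0.45/0.2) = 0.364919.
D = -0.206081 + 0.364919 = 0.1588

0.1588


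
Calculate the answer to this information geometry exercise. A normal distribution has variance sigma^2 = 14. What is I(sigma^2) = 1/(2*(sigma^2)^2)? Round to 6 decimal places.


Fisher information for variance: I(sigma^2) = 1/(2*sigma^4).
sigma^2 = 14, so sigma^4 = 196.
I = 1/(2*196) = 1/392 = 0.002551

0.002551


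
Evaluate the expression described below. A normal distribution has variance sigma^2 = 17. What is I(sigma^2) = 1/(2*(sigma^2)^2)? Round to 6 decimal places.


Fisher information for variance: I(sigma^2) = 1/(2*sigma^4).
sigma^2 = 17, so sigma^4 = 289.
I = 1/(2*289) = 1/578 = 0.001730

0.001730


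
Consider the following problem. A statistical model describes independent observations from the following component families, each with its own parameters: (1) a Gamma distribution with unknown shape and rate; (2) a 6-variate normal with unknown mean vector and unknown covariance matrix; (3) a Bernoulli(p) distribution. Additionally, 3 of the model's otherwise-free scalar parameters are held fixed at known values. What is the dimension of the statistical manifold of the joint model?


The dimension of a statistical manifold equals the number of free
(independent) real parameters of the model. For a product of independent
blocks the parameter counts add.
- Gamma (shape, rate): 2.
- 6-variate normal: 6 (mean) + 6*7/2 = 21 (symmetric covariance) = 27.
- Bernoulli (p): 1.
Total = 2 + 27 + 1 = 30.
3 parameter(s) fixed at known values: 30 - 3 = 27.
Dimension = 27

27


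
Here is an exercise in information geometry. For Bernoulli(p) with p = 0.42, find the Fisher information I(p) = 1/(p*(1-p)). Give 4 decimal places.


For Bernoulli(p), Fisher information is I(p) = 1/(p*(1-p)).
p = 0.42, 1-p = 0.58.
p*(1-p) = 0.2436.
I(p) = 1/0.2436 = 4.1051

4.1051


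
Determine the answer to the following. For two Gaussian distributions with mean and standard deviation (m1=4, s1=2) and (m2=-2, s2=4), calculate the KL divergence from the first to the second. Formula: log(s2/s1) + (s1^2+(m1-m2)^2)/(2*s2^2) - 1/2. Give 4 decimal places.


KL divergence between normal distributions:
KL = log(s2/s1) + (s1^2 + (m1-m2)^2)/(2*s2^2) - 1/2.
log(4/2) = 0.693147.
(2^2 + (4--2)^2)/(2*4^2) = (4 + 36)/32 = 1.25.
KL = 0.693147 + 1.25 - 0.5 = 1.4431

1.4431


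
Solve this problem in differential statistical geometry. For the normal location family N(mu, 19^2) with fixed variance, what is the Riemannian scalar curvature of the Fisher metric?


This family has a single free parameter, so its statistical manifold
is 1-dimensional. The Riemann curvature tensor of any 1-dimensional
Riemannian manifold vanishes identically, so R = 0.

0


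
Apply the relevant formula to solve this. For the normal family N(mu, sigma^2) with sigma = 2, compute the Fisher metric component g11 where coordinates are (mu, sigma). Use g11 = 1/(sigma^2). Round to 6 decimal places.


For the 2-parameter normal family, the Fisher metric has:
  g11 = 1/sigma^2, g22 = 2/sigma^2.
sigma = 2, sigma^2 = 4.
g11 = 0.250000

0.250000


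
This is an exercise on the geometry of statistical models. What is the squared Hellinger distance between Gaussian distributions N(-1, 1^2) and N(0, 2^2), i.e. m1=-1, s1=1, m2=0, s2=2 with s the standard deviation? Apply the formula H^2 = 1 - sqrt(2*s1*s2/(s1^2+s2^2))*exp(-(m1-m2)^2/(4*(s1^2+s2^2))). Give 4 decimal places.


Squared Hellinger distance for Gaussians:
H^2 = 1 - sqrt(2*s1*s2/(s1^2+s2^2)) * exp(-(m1-m2)^2/(4*(s1^2+s2^2))).
s1^2 = 1, s2^2 = 4, s1^2+s2^2 = 5.
sqrt(2*1*2/(5)) = 0.894427.
(m1-m2)^2 = (-1)^2 = 1.
exp(-1/(4*5)) = exp(-0.05) = 0.951229.
H^2 = 1 - 0.894427*0.951229 = 0.1492

0.1492


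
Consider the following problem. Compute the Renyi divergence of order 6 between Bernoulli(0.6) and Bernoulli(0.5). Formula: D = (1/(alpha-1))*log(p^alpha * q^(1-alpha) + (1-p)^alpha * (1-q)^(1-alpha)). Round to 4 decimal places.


Renyi divergence of order alpha between Bernoulli distributions:
D = (1/(alpha-1))*log(p^alpha * q^(1-alpha) + (1-p)^alpha * (1-q)^(1-alpha)).
alpha = 6, p = 0.6, q = 0.5.
p^alpha * q^(1-alpha) = 0.6^6 * 0.5^-5 = 1.492992.
(1-p)^alpha * (1-q)^(1-alpha) = 0.4^6 * 0.5^-5 = 0.131072.
sum = 1.492992 + 0.131072 = 1.624064.
D = (1/5)*log(1.624064) = 0.0970

0.0970


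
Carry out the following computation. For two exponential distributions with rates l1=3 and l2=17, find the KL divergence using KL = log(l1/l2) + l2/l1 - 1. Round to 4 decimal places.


KL divergence for exponential family:
KL = log(l1/l2) + l2/l1 - 1.
log(3/17) = -1.734601.
17/3 = 5.666667.
KL = -1.734601 + 5.666667 - 1 = 2.9321

2.9321


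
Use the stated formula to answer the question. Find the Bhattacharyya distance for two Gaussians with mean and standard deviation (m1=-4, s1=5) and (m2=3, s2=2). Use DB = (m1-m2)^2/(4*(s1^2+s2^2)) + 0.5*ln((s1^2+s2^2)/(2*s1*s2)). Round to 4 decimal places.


Bhattacharyya distance between two Gaussians:
DB = (m1-m2)^2/(4*(s1^2+s2^2)) + (1/2)*ln((s1^2+s2^2)/(2*s1*s2)).
(m1-m2)^2 = (-7)^2 = 49.
s1^2+s2^2 = 25 + 4 = 29.
term1 = 49/116 = 0.422414.
term2 = 0.5*ln(29/20.0) = 0.185782.
DB = 0.422414 + 0.185782 = 0.6082

0.6082


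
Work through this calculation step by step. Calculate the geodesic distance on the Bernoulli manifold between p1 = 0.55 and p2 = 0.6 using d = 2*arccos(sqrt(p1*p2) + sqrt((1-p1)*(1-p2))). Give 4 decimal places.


Geodesic distance on Bernoulli manifold:
d(p1,p2) = 2*arccos(sqrt(p1*p2) + sqrt((1-p1)*(1-p2))).
sqrt(p1*p2) = sqrt(0.55*0.6) = 0.574456.
sqrt((1-p1)*(1-p2)) = sqrt(0.45*0.4) = 0.424264.
arg = 0.574456 + 0.424264 = 0.99872.
d = 2*arccos(0.99872) = 0.1012

0.1012


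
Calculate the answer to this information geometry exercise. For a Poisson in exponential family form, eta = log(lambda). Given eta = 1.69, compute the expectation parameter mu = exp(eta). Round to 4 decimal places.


Expectation parameter for Poisson exponential family:
mu = exp(eta).
eta = 1.69.
mu = exp(1.69) = 5.4195

5.4195


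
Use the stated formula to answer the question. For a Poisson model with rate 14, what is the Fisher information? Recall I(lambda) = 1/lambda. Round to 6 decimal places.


Fisher information for Poisson: I(lambda) = 1/lambda.
lambda = 14.
I(lambda) = 1/14 = 0.071429

0.071429


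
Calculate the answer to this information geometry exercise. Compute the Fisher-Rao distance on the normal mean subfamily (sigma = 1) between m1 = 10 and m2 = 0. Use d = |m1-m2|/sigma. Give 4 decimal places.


On the fixed-variance normal subfamily, geodesic distance = |m1-m2|/sigma.
|10 - 0| = 10.
sigma = 1.
d = 10/1 = 10.0000

10.0000


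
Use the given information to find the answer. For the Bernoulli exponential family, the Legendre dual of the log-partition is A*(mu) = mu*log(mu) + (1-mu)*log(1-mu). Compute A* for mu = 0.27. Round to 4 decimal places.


Legendre transform for Bernoulli:
A*(mu) = mu*log(mu) + (1-mu)*log(1-mu).
mu = 0.27, 1-mu = 0.73.
mu*log(mu) = 0.27*log(0.27) = -0.35352.
(1-mu)*log(1-mu) = 0.73*log(0.73) = -0.229739.
A* = -0.35352 + -0.229739 = -0.5833

-0.5833


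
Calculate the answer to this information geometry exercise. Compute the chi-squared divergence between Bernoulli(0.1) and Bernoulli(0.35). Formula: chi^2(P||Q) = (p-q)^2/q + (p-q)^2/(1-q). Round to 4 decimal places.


Chi-squared divergence between Bernoulli distributions:
chi^2 = (p-q)^2/q + (p-q)^2/(1-q).
p = 0.1, q = 0.35, p-q = -0.25.
(p-q)^2 = 0.0625.
term1 = 0.0625/0.35 = 0.178571.
term2 = 0.0625/0.65 = 0.096154.
chi^2 = 0.178571 + 0.096154 = 0.2747

0.2747


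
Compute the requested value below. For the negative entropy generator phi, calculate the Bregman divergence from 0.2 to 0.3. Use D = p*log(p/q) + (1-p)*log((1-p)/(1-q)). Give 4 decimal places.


Bregman divergence with negative entropy generator:
D = p*log(p/q) + (1-p)*log((1-p)/(1-q)).
p = 0.2, q = 0.3.
p*log(p/q) = 0.2*log(0.2/0.3) = -0.081093.
(1-p)*log((1-p)/(1-q)) = 0.8*log(0.8/0.7) = 0.106825.
D = -0.081093 + 0.106825 = 0.0257

0.0257


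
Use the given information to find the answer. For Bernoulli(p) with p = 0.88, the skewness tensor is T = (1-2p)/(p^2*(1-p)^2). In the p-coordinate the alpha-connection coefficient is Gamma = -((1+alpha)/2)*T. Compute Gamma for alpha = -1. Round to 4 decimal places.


Skewness (Amari-Chentsov) tensor: T = (1-2p)/(p^2*(1-p)^2).
p = 0.88, 1-2p = -0.76, p^2 = 0.7744, (1-p)^2 = 0.0144.
T = -0.76/(0.7744 * 0.0144) = -68.153122.
In the p-coordinate, Gamma^(alpha) = Gamma^(0) - (alpha/2)*T with Gamma^(0) = (1/2)*g'(p) = -T/2,
so Gamma^(alpha) = -((1+alpha)/2)*T.
alpha = -1, -(1+alpha)/2 = 0.0.
Gamma = 0.0 * -68.153122 = 0.0000

0.0000


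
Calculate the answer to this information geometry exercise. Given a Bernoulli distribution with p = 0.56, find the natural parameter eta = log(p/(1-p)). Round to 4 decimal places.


Natural parameter for Bernoulli: eta = log(p/(1-p)).
p = 0.56, 1-p = 0.44.
p/(1-p) = 1.272727.
eta = log(1.272727) = 0.2412

0.2412


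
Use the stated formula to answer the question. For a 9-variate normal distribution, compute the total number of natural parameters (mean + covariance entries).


Exponential family dimension calculation:
For 9-dim MVN: mean has 9 params, covariance has 9*10/2 = 45 unique entries.
Total dim = 9 + 45 = 54.

54


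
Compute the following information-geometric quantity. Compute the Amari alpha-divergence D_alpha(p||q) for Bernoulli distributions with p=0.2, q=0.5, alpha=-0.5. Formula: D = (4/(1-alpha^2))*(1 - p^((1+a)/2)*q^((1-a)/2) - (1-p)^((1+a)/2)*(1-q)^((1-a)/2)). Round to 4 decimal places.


Amari alpha-divergence:
D = (4/(1-alpha^2))*(1 - p^((1+a)/2)*q^((1-a)/2) - (1-p)^((1+a)/2)*(1-q)^((1-a)/2)).
alpha = -0.5, p = 0.2, q = 0.5.
e1 = (1+alpha)/2 = 0.25, e2 = (1-alpha)/2 = 0.75.
t1 = p^e1 * q^e2 = 0.2^0.25 * 0.5^0.75 = 0.397635.
t2 = (1-p)^e1 * (1-q)^e2 = 0.8^0.25 * 0.5^0.75 = 0.562341.
4/(1-alpha^2) = 5.333333.
D = 5.333333*(1 - 0.397635 - 0.562341) = 0.2135

0.2135


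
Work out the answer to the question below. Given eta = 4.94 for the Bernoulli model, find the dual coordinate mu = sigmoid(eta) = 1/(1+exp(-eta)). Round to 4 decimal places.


Dual coordinate (expectation parameter) for Bernoulli:
mu = 1/(1+exp(-eta)).
eta = 4.94.
exp(-eta) = exp(-4.94) = 0.007155.
mu = 1/(1+0.007155) = 0.9929

0.9929


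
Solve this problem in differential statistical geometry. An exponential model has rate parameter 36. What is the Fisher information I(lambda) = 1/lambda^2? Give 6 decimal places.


Fisher information for exponential: I(lambda) = 1/lambda^2.
lambda = 36, lambda^2 = 1296.
I = 1/1296 = 0.000772

0.000772


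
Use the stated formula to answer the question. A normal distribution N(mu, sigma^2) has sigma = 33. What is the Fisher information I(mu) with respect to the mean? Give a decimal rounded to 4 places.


The Fisher information for the mean of a normal distribution is I(mu) = 1/sigma^2.
sigma = 33, so sigma^2 = 1089.
I(mu) = 1/1089 = 0.0009

0.0009


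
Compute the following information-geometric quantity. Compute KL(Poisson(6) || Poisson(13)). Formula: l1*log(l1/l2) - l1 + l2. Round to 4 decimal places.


KL divergence for Poisson:
KL = l1*log(l1/l2) - l1 + l2.
l1 = 6, l2 = 13.
log(6/13) = -0.77319.
l1*log(l1/l2) = 6 * -0.77319 = -4.639139.
KL = -4.639139 - 6 + 13 = 2.3609

2.3609


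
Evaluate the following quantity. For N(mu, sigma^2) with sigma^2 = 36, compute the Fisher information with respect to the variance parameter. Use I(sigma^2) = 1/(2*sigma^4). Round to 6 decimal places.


Fisher information for variance: I(sigma^2) = 1/(2*sigma^4).
sigma^2 = 36, so sigma^4 = 1296.
I = 1/(2*1296) = 1/2592 = 0.000386

0.000386


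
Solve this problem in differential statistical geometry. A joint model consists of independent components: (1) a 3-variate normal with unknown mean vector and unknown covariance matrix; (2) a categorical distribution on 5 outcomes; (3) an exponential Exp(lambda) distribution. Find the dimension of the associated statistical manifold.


The dimension of a statistical manifold equals the number of free
(independent) real parameters of the model. For a product of independent
blocks the parameter counts add.
- 3-variate normal: 3 (mean) + 3*4/2 = 6 (symmetric covariance) = 9.
- categorical on 5 outcomes (probabilities sum to 1): 5-1 = 4.
- exponential (lambda): 1.
Total = 9 + 4 + 1 = 14.
Dimension = 14

14


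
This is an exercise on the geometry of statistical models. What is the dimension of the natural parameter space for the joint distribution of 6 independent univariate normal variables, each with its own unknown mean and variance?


Exponential family dimension calculation:
Each univariate normal has two natural parameters (mu/sigma^2 and -1/(2 sigma^2)).
With 6 independent components, dim = 2 * 6 = 12.

12


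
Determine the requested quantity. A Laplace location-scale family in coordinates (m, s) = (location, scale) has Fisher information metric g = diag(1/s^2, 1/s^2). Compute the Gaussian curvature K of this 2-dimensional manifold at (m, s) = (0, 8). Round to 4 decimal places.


The metric has the form g = (A dm^2 + B ds^2)/s^2 with A = 1, B = 1.
Substitute u = sqrt(A/B)*m: g = B*(du^2 + ds^2)/s^2, i.e. B times the
Poincare upper half-plane metric, which has constant Gaussian curvature -1.
Scaling a 2D metric by a constant c divides the Gaussian curvature by c,
so K = -1/B = -1/(1) = -1.0000 everywhere (the point (m, s) = (0, 8) is irrelevant:
the curvature is constant).
The requested Gaussian curvature is K = -1.0000.

-1.0000


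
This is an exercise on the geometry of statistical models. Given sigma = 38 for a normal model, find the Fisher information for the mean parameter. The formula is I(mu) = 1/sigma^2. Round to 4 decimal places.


The Fisher information for the mean of a normal distribution is I(mu) = 1/sigma^2.
sigma = 38, so sigma^2 = 1444.
I(mu) = 1/1444 = 0.0007

0.0007


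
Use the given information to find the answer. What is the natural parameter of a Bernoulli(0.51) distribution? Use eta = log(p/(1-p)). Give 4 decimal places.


Natural parameter for Bernoulli: eta = log(p/(1-p)).
p = 0.51, 1-p = 0.49.
p/(1-p) = 1.040816.
eta = log(1.040816) = 0.0400

0.0400


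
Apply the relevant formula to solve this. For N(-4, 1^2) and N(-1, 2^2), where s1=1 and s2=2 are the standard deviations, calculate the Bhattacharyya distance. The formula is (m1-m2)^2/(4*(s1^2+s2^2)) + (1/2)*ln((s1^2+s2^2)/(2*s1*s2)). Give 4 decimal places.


Bhattacharyya distance between two Gaussians:
DB = (m1-m2)^2/(4*(s1^2+s2^2)) + (1/2)*ln((s1^2+s2^2)/(2*s1*s2)).
(m1-m2)^2 = (-3)^2 = 9.
s1^2+s2^2 = 1 + 4 = 5.
term1 = 9/20 = 0.45.
term2 = 0.5*ln(5/4.0) = 0.111572.
DB = 0.45 + 0.111572 = 0.5616

0.5616


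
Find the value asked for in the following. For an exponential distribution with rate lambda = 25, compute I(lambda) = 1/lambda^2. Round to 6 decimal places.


Fisher information for exponential: I(lambda) = 1/lambda^2.
lambda = 25, lambda^2 = 625.
I = 1/625 = 0.001600

0.001600


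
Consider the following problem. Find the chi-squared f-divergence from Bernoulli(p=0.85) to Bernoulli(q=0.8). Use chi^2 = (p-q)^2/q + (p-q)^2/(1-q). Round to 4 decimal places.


Chi-squared divergence between Bernoulli distributions:
chi^2 = (p-q)^2/q + (p-q)^2/(1-q).
p = 0.85, q = 0.8, p-q = 0.05.
(p-q)^2 = 0.0025.
term1 = 0.0025/0.8 = 0.003125.
term2 = 0.0025/0.2 = 0.0125.
chi^2 = 0.003125 + 0.0125 = 0.0156

0.0156


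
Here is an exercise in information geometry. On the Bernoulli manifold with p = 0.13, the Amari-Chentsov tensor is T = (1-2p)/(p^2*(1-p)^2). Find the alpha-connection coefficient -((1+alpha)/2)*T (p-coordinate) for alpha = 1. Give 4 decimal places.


Skewness (Amari-Chentsov) tensor: T = (1-2p)/(p^2*(1-p)^2).
p = 0.13, 1-2p = 0.74, p^2 = 0.0169, (1-p)^2 = 0.7569.
T = 0.74/(0.0169 * 0.7569) = 57.850419.
In the p-coordinate, Gamma^(alpha) = Gamma^(0) - (alpha/2)*T with Gamma^(0) = (1/2)*g'(p) = -T/2,
so Gamma^(alpha) = -((1+alpha)/2)*T.
alpha = 1, -(1+alpha)/2 = -1.0.
Gamma = -1.0 * 57.850419 = -57.8504

-57.8504


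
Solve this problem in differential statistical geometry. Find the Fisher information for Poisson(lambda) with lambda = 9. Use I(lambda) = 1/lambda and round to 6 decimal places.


Fisher information for Poisson: I(lambda) = 1/lambda.
lambda = 9.
I(lambda) = 1/9 = 0.111111

0.111111


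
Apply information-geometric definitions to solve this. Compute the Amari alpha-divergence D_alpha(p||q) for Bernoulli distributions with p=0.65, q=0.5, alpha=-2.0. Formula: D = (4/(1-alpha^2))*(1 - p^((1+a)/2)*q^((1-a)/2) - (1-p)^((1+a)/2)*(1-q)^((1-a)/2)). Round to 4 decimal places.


Amari alpha-divergence:
D = (4/(1-alpha^2))*(1 - p^((1+a)/2)*q^((1-a)/2) - (1-p)^((1+a)/2)*(1-q)^((1-a)/2)).
alpha = -2.0, p = 0.65, q = 0.5.
e1 = (1+alpha)/2 = -0.5, e2 = (1-alpha)/2 = 1.5.
t1 = p^e1 * q^e2 = 0.65^-0.5 * 0.5^1.5 = 0.438529.
t2 = (1-p)^e1 * (1-q)^e2 = 0.35^-0.5 * 0.5^1.5 = 0.597614.
4/(1-alpha^2) = -1.333333.
D = -1.333333*(1 - 0.438529 - 0.597614) = 0.0482

0.0482


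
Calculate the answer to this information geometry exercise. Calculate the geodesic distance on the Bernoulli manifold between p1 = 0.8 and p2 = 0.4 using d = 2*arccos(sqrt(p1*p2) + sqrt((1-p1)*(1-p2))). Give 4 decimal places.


Geodesic distance on Bernoulli manifold:
d(p1,p2) = 2*arccos(sqrt(p1*p2) + sqrt((1-p1)*(1-p2))).
sqrt(p1*p2) = sqrt(0.8*0.4) = 0.565685.
sqrt((1-p1)*(1-p2)) = sqrt(0.2*0.6) = 0.34641.
arg = 0.565685 + 0.34641 = 0.912096.
d = 2*arccos(0.912096) = 0.8449

0.8449


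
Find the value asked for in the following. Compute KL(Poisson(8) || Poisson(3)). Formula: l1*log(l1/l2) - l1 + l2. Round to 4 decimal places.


KL divergence for Poisson:
KL = l1*log(l1/l2) - l1 + l2.
l1 = 8, l2 = 3.
log(8/3) = 0.980829.
l1*log(l1/l2) = 8 * 0.980829 = 7.846634.
KL = 7.846634 - 8 + 3 = 2.8466

2.8466


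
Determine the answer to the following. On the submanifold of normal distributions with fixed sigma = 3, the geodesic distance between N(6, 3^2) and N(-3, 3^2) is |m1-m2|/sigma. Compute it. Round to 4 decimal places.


On the fixed-variance normal subfamily, geodesic distance = |m1-m2|/sigma.
|6 - -3| = 9.
sigma = 3.
d = 9/3 = 3.0000

3.0000


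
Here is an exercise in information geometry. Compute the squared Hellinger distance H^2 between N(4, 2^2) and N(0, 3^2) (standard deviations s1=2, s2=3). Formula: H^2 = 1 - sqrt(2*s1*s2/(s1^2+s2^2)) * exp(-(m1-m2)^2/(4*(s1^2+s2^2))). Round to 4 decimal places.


Squared Hellinger distance for Gaussians:
H^2 = 1 - sqrt(2*s1*s2/(s1^2+s2^2)) * exp(-(m1-m2)^2/(4*(s1^2+s2^2))).
s1^2 = 4, s2^2 = 9, s1^2+s2^2 = 13.
sqrt(2*2*3/(13)) = 0.960769.
(m1-m2)^2 = (4)^2 = 16.
exp(-16/(4*13)) = exp(-0.307692) = 0.735141.
H^2 = 1 - 0.960769*0.735141 = 0.2937

0.2937


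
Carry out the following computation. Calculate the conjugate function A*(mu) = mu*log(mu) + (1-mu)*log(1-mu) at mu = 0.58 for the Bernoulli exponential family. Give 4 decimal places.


Legendre transform for Bernoulli:
A*(mu) = mu*log(mu) + (1-mu)*log(1-mu).
mu = 0.58, 1-mu = 0.42.
mu*log(mu) = 0.58*log(0.58) = -0.315942.
(1-mu)*log(1-mu) = 0.42*log(0.42) = -0.36435.
A* = -0.315942 + -0.36435 = -0.6803

-0.6803


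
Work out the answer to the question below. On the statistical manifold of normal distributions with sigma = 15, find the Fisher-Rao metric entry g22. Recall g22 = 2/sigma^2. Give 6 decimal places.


For the 2-parameter normal family, the Fisher metric has:
  g11 = 1/sigma^2, g22 = 2/sigma^2.
sigma = 15, sigma^2 = 225.
g22 = 0.008889

0.008889


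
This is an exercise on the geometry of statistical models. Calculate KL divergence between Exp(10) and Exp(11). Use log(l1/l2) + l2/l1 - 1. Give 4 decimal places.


KL divergence for exponential family:
KL = log(l1/l2) + l2/l1 - 1.
log(10/11) = -0.09531.
11/10 = 1.1.
KL = -0.09531 + 1.1 - 1 = 0.0047

0.0047


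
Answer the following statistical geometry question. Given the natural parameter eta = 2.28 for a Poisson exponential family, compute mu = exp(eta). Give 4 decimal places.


Expectation parameter for Poisson exponential family:
mu = exp(eta).
eta = 2.28.
mu = exp(2.28) = 9.7767

9.7767


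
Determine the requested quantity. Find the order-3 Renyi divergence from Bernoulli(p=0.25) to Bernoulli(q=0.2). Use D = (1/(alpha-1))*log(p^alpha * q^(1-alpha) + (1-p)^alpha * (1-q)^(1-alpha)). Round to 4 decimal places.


Renyi divergence of order alpha between Bernoulli distributions:
D = (1/(alpha-1))*log(p^alpha * q^(1-alpha) + (1-p)^alpha * (1-q)^(1-alpha)).
alpha = 3, p = 0.25, q = 0.2.
p^alpha * q^(1-alpha) = 0.25^3 * 0.2^-2 = 0.390625.
(1-p)^alpha * (1-q)^(1-alpha) = 0.75^3 * 0.8^-2 = 0.65918.
sum = 0.390625 + 0.65918 = 1.049805.
D = (1/2)*log(1.049805) = 0.0243

0.0243


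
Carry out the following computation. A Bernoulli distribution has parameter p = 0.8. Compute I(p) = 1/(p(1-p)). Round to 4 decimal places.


For Bernoulli(p), Fisher information is I(p) = 1/(p*(1-p)).
p = 0.8, 1-p = 0.2.
p*(1-p) = 0.16.
I(p) = 1/0.16 = 6.2500

6.2500


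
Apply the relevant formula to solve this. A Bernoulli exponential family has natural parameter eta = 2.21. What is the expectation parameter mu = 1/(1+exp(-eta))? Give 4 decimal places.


Dual coordinate (expectation parameter) for Bernoulli:
mu = 1/(1+exp(-eta)).
eta = 2.21.
exp(-eta) = exp(-2.21) = 0.109701.
mu = 1/(1+0.109701) = 0.9011

0.9011


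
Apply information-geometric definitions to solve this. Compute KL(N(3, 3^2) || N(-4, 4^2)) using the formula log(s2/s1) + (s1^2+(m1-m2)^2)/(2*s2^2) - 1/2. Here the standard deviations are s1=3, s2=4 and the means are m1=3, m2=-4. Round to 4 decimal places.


KL divergence between normal distributions:
KL = log(s2/s1) + (s1^2 + (m1-m2)^2)/(2*s2^2) - 1/2.
log(4/3) = 0.287682.
(3^2 + (3--4)^2)/(2*4^2) = (9 + 49)/32 = 1.8125.
KL = 0.287682 + 1.8125 - 0.5 = 1.6002

1.6002


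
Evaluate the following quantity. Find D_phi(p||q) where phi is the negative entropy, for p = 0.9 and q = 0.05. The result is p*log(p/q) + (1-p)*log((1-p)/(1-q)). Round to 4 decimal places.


Bregman divergence with negative entropy generator:
D = p*log(p/q) + (1-p)*log((1-p)/(1-q)).
p = 0.9, q = 0.05.
p*log(p/q) = 0.9*log(0.9/0.05) = 2.601335.
(1-p)*log((1-p)/(1-q)) = 0.1*log(0.1/0.95) = -0.225129.
D = 2.601335 + -0.225129 = 2.3762

2.3762


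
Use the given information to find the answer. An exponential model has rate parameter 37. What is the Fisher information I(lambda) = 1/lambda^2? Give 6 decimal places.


Fisher information for exponential: I(lambda) = 1/lambda^2.
lambda = 37, lambda^2 = 1369.
I = 1/1369 = 0.000730

0.000730


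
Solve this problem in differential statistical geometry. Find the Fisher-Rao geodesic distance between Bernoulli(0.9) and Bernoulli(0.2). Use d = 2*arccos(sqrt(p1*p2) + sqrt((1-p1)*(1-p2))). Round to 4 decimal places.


Geodesic distance on Bernoulli manifold:
d(p1,p2) = 2*arccos(sqrt(p1*p2) + sqrt((1-p1)*(1-p2))).
sqrt(p1*p2) = sqrt(0.9*0.2) = 0.424264.
sqrt((1-p1)*(1-p2)) = sqrt(0.1*0.8) = 0.282843.
arg = 0.424264 + 0.282843 = 0.707107.
d = 2*arccos(0.707107) = 1.5708

1.5708


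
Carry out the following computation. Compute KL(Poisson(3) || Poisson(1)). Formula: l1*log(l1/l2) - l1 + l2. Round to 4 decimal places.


KL divergence for Poisson:
KL = l1*log(l1/l2) - l1 + l2.
l1 = 3, l2 = 1.
log(3/1) = 1.098612.
l1*log(l1/l2) = 3 * 1.098612 = 3.295837.
KL = 3.295837 - 3 + 1 = 1.2958

1.2958


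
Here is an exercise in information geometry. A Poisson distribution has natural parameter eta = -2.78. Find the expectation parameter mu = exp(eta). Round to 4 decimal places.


Expectation parameter for Poisson exponential family:
mu = exp(eta).
eta = -2.78.
mu = exp(-2.78) = 0.0620

0.0620


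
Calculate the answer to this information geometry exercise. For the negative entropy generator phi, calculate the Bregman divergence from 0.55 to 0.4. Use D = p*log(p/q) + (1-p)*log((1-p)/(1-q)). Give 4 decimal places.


Bregman divergence with negative entropy generator:
D = p*log(p/q) + (1-p)*log((1-p)/(1-q)).
p = 0.55, q = 0.4.
p*log(p/q) = 0.55*log(0.55/0.4) = 0.17515.
(1-p)*log((1-p)/(1-q)) = 0.45*log(0.45/0.6) = -0.129457.
D = 0.17515 + -0.129457 = 0.0457

0.0457


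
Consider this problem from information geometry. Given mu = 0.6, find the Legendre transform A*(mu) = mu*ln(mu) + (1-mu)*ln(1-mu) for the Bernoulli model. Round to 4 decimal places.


Legendre transform for Bernoulli:
A*(mu) = mu*log(mu) + (1-mu)*log(1-mu).
mu = 0.6, 1-mu = 0.4.
mu*log(mu) = 0.6*log(0.6) = -0.306495.
(1-mu)*log(1-mu) = 0.4*log(0.4) = -0.366516.
A* = -0.306495 + -0.366516 = -0.6730

-0.6730


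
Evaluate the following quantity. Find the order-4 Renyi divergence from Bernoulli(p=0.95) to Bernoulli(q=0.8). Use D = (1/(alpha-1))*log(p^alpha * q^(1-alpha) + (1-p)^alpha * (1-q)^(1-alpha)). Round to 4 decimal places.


Renyi divergence of order alpha between Bernoulli distributions:
D = (1/(alpha-1))*log(p^alpha * q^(1-alpha) + (1-p)^alpha * (1-q)^(1-alpha)).
alpha = 4, p = 0.95, q = 0.8.
p^alpha * q^(1-alpha) = 0.95^4 * 0.8^-3 = 1.590833.
(1-p)^alpha * (1-q)^(1-alpha) = 0.05^4 * 0.2^-3 = 0.000781.
sum = 1.590833 + 0.000781 = 1.591614.
D = (1/3)*log(1.591614) = 0.1549

0.1549


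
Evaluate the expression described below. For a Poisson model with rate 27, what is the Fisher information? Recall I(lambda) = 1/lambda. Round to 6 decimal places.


Fisher information for Poisson: I(lambda) = 1/lambda.
lambda = 27.
I(lambda) = 1/27 = 0.037037

0.037037


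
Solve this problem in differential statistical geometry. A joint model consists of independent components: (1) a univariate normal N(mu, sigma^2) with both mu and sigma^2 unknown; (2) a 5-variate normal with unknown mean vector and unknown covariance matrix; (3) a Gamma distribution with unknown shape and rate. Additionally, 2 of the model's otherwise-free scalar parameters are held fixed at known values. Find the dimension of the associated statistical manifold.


The dimension of a statistical manifold equals the number of free
(independent) real parameters of the model. For a product of independent
blocks the parameter counts add.
- normal (mu, sigma^2): 2.
- 5-variate normal: 5 (mean) + 5*6/2 = 15 (symmetric covariance) = 20.
- Gamma (shape, rate): 2.
Total = 2 + 20 + 2 = 24.
2 parameter(s) fixed at known values: 24 - 2 = 22.
Dimension = 22

22


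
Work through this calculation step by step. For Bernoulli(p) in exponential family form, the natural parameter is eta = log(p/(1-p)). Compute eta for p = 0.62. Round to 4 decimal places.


Natural parameter for Bernoulli: eta = log(p/(1-p)).
p = 0.62, 1-p = 0.38.
p/(1-p) = 1.631579.
eta = log(1.631579) = 0.4895

0.4895


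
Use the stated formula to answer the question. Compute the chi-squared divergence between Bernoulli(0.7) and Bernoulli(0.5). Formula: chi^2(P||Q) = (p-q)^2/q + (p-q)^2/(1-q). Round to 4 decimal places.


Chi-squared divergence between Bernoulli distributions:
chi^2 = (p-q)^2/q + (p-q)^2/(1-q).
p = 0.7, q = 0.5, p-q = 0.2.
(p-q)^2 = 0.04.
term1 = 0.04/0.5 = 0.08.
term2 = 0.04/0.5 = 0.08.
chi^2 = 0.08 + 0.08 = 0.1600

0.1600


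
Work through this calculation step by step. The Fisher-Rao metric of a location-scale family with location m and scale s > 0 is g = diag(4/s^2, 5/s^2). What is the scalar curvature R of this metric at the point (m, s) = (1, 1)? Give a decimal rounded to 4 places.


The metric has the form g = (A dm^2 + B ds^2)/s^2 with A = 4, B = 5.
Substitute u = sqrt(A/B)*m: g = B*(du^2 + ds^2)/s^2, i.e. B times the
Poincare upper half-plane metric, which has constant Gaussian curvature -1.
Scaling a 2D metric by a constant c divides the Gaussian curvature by c,
so K = -1/B = -1/(5) = -0.2000 everywhere (the point (m, s) = (1, 1) is irrelevant:
the curvature is constant).
Scalar curvature in dimension 2: R = 2K = -2/(5) = -0.4000.

-0.4000


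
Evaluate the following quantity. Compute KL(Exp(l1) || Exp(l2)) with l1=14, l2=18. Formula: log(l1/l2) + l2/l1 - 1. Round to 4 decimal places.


KL divergence for exponential family:
KL = log(l1/l2) + l2/l1 - 1.
log(14/18) = -0.251314.
18/14 = 1.285714.
KL = -0.251314 + 1.285714 - 1 = 0.0344

0.0344


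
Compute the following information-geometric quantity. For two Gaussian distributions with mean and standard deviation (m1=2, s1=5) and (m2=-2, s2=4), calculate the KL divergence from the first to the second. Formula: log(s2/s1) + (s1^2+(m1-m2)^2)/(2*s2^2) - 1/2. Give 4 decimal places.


KL divergence between normal distributions:
KL = log(s2/s1) + (s1^2 + (m1-m2)^2)/(2*s2^2) - 1/2.
log(4/5) = -0.223144.
(5^2 + (2--2)^2)/(2*4^2) = (25 + 16)/32 = 1.28125.
KL = -0.223144 + 1.28125 - 0.5 = 0.5581

0.5581


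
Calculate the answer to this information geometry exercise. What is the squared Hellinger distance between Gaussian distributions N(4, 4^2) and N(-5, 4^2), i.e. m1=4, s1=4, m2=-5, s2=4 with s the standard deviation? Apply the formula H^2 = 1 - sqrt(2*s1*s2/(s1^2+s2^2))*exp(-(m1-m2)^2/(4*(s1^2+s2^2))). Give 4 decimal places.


Squared Hellinger distance for Gaussians:
H^2 = 1 - sqrt(2*s1*s2/(s1^2+s2^2)) * exp(-(m1-m2)^2/(4*(s1^2+s2^2))).
s1^2 = 16, s2^2 = 16, s1^2+s2^2 = 32.
sqrt(2*4*4/(32)) = 1.0.
(m1-m2)^2 = (9)^2 = 81.
exp(-81/(4*32)) = exp(-0.632812) = 0.531096.
H^2 = 1 - 1.0*0.531096 = 0.4689

0.4689


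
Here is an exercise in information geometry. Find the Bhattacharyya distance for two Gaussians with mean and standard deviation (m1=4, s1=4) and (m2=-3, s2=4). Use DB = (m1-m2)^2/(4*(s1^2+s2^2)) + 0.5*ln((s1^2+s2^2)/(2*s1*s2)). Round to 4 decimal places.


Bhattacharyya distance between two Gaussians:
DB = (m1-m2)^2/(4*(s1^2+s2^2)) + (1/2)*ln((s1^2+s2^2)/(2*s1*s2)).
(m1-m2)^2 = (7)^2 = 49.
s1^2+s2^2 = 16 + 16 = 32.
term1 = 49/128 = 0.382812.
term2 = 0.5*ln(32/32.0) = 0.0.
DB = 0.382812 + 0.0 = 0.3828

0.3828


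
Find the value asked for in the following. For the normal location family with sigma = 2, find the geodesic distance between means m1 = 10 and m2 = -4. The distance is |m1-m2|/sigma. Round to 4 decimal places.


On the fixed-variance normal subfamily, geodesic distance = |m1-m2|/sigma.
|10 - -4| = 14.
sigma = 2.
d = 14/2 = 7.0000

7.0000


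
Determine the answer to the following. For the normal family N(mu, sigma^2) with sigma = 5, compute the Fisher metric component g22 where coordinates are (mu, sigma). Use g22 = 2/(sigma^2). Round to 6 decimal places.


For the 2-parameter normal family, the Fisher metric has:
  g11 = 1/sigma^2, g22 = 2/sigma^2.
sigma = 5, sigma^2 = 25.
g22 = 0.080000

0.080000


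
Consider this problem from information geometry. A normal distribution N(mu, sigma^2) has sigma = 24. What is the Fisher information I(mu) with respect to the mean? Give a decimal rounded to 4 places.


The Fisher information for the mean of a normal distribution is I(mu) = 1/sigma^2.
sigma = 24, so sigma^2 = 576.
I(mu) = 1/576 = 0.0017

0.0017


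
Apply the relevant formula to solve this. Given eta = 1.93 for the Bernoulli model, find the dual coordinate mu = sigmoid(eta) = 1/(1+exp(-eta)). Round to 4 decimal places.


Dual coordinate (expectation parameter) for Bernoulli:
mu = 1/(1+exp(-eta)).
eta = 1.93.
exp(-eta) = exp(-1.93) = 0.145148.
mu = 1/(1+0.145148) = 0.8732

0.8732


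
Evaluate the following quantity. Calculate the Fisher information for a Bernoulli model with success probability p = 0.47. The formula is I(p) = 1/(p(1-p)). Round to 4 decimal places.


For Bernoulli(p), Fisher information is I(p) = 1/(p*(1-p)).
p = 0.47, 1-p = 0.53.
p*(1-p) = 0.2491.
I(p) = 1/0.2491 = 4.0145

4.0145


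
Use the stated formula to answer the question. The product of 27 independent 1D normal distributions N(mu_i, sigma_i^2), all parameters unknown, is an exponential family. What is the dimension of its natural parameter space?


Exponential family dimension calculation:
Each univariate normal has two natural parameters (mu/sigma^2 and -1/(2 sigma^2)).
With 27 independent components, dim = 2 * 27 = 54.

54


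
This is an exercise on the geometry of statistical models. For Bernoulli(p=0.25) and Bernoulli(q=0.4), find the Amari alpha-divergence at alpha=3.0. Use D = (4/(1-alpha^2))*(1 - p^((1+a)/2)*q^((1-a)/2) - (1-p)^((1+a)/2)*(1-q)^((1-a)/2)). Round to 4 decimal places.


Amari alpha-divergence:
D = (4/(1-alpha^2))*(1 - p^((1+a)/2)*q^((1-a)/2) - (1-p)^((1+a)/2)*(1-q)^((1-a)/2)).
alpha = 3.0, p = 0.25, q = 0.4.
e1 = (1+alpha)/2 = 2.0, e2 = (1-alpha)/2 = -1.0.
t1 = p^e1 * q^e2 = 0.25^2.0 * 0.4^-1.0 = 0.15625.
t2 = (1-p)^e1 * (1-q)^e2 = 0.75^2.0 * 0.6^-1.0 = 0.9375.
4/(1-alpha^2) = -0.5.
D = -0.5*(1 - 0.15625 - 0.9375) = 0.0469

0.0469


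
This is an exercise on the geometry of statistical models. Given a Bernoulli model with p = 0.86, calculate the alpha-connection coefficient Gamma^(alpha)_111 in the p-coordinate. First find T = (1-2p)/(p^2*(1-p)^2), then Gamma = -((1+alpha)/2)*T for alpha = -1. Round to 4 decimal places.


Skewness (Amari-Chentsov) tensor: T = (1-2p)/(p^2*(1-p)^2).
p = 0.86, 1-2p = -0.72, p^2 = 0.7396, (1-p)^2 = 0.0196.
T = -0.72/(0.7396 * 0.0196) = -49.668326.
In the p-coordinate, Gamma^(alpha) = Gamma^(0) - (alpha/2)*T with Gamma^(0) = (1/2)*g'(p) = -T/2,
so Gamma^(alpha) = -((1+alpha)/2)*T.
alpha = -1, -(1+alpha)/2 = 0.0.
Gamma = 0.0 * -49.668326 = 0.0000

0.0000


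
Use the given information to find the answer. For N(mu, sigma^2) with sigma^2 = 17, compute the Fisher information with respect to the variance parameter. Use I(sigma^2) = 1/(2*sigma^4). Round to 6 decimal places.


Fisher information for variance: I(sigma^2) = 1/(2*sigma^4).
sigma^2 = 17, so sigma^4 = 289.
I = 1/(2*289) = 1/578 = 0.001730

0.001730


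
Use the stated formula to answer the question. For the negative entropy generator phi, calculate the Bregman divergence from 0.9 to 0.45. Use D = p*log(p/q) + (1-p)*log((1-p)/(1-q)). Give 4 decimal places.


Bregman divergence with negative entropy generator:
D = p*log(p/q) + (1-p)*log((1-p)/(1-q)).
p = 0.9, q = 0.45.
p*log(p/q) = 0.9*log(0.9/0.45) = 0.623832.
(1-p)*log((1-p)/(1-q)) = 0.1*log(0.1/0.55) = -0.170475.
D = 0.623832 + -0.170475 = 0.4534

0.4534


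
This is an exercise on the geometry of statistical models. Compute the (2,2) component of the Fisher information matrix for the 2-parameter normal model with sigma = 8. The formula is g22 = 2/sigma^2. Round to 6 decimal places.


For the 2-parameter normal family, the Fisher metric has:
  g11 = 1/sigma^2, g22 = 2/sigma^2.
sigma = 8, sigma^2 = 64.
g22 = 0.031250

0.031250


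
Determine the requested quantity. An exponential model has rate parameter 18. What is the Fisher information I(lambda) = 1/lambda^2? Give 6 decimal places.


Fisher information for exponential: I(lambda) = 1/lambda^2.
lambda = 18, lambda^2 = 324.
I = 1/324 = 0.003086

0.003086


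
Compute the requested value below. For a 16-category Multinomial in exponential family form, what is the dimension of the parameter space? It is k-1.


Exponential family dimension calculation:
For Multinomial with k=16 categories, dim = k-1 = 15.

15


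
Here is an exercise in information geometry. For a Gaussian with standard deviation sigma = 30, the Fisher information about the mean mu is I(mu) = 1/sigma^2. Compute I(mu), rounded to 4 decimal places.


The Fisher information for the mean of a normal distribution is I(mu) = 1/sigma^2.
sigma = 30, so sigma^2 = 900.
I(mu) = 1/900 = 0.0011

0.0011


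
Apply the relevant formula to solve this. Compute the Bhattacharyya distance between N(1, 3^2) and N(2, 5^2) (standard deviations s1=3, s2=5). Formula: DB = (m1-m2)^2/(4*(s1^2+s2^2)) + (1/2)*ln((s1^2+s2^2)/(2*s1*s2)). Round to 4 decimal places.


Bhattacharyya distance between two Gaussians:
DB = (m1-m2)^2/(4*(s1^2+s2^2)) + (1/2)*ln((s1^2+s2^2)/(2*s1*s2)).
(m1-m2)^2 = (-1)^2 = 1.
s1^2+s2^2 = 9 + 25 = 34.
term1 = 1/136 = 0.007353.
term2 = 0.5*ln(34/30.0) = 0.062582.
DB = 0.007353 + 0.062582 = 0.0699

0.0699


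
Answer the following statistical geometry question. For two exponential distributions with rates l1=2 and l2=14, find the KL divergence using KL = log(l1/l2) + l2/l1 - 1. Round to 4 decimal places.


KL divergence for exponential family:
KL = log(l1/l2) + l2/l1 - 1.
log(2/14) = -1.94591.
14/2 = 7.0.
KL = -1.94591 + 7.0 - 1 = 4.0541

4.0541


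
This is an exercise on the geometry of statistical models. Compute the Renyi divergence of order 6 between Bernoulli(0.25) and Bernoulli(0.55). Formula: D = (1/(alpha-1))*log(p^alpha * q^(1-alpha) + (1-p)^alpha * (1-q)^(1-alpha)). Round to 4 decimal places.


Renyi divergence of order alpha between Bernoulli distributions:
D = (1/(alpha-1))*log(p^alpha * q^(1-alpha) + (1-p)^alpha * (1-q)^(1-alpha)).
alpha = 6, p = 0.25, q = 0.55.
p^alpha * q^(1-alpha) = 0.25^6 * 0.55^-5 = 0.004851.
(1-p)^alpha * (1-q)^(1-alpha) = 0.75^6 * 0.45^-5 = 9.645062.
sum = 0.004851 + 9.645062 = 9.649913.
D = (1/5)*log(9.649913) = 0.4534

0.4534


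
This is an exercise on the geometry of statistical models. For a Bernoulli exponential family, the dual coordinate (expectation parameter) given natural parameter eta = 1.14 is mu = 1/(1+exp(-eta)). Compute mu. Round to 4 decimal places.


Dual coordinate (expectation parameter) for Bernoulli:
mu = 1/(1+exp(-eta)).
eta = 1.14.
exp(-eta) = exp(-1.14) = 0.319819.
mu = 1/(1+0.319819) = 0.7577

0.7577


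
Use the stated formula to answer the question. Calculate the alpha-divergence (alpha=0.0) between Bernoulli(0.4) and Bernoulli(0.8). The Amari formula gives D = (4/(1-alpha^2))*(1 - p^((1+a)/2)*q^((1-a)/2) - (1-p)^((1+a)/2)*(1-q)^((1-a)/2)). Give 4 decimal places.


Amari alpha-divergence:
D = (4/(1-alpha^2))*(1 - p^((1+a)/2)*q^((1-a)/2) - (1-p)^((1+a)/2)*(1-q)^((1-a)/2)).
alpha = 0.0, p = 0.4, q = 0.8.
e1 = (1+alpha)/2 = 0.5, e2 = (1-alpha)/2 = 0.5.
t1 = p^e1 * q^e2 = 0.4^0.5 * 0.8^0.5 = 0.565685.
t2 = (1-p)^e1 * (1-q)^e2 = 0.6^0.5 * 0.2^0.5 = 0.34641.
4/(1-alpha^2) = 4.0.
D = 4.0*(1 - 0.565685 - 0.34641) = 0.3516

0.3516
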